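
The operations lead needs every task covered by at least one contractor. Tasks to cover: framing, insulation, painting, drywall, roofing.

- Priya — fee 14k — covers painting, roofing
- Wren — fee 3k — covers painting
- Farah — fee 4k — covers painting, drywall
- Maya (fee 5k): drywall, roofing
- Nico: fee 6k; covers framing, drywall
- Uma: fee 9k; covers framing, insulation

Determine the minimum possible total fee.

17

This is a weighted set-cover instance.
Choose Wren, Maya, and Uma: together they cover framing, insulation, painting, drywall, roofing — every task.
Total fee: 3 + 5 + 9 = 17.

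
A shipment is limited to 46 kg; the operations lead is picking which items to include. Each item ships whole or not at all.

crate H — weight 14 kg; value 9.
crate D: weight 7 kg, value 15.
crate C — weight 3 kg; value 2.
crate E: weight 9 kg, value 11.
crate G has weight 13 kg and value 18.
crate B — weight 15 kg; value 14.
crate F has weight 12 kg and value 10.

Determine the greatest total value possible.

Allowing fractional choices, the relaxed optimum would be about 59.7, but items are indivisible.
crate H + crate D + crate C + crate E + crate G: weight 14 + 7 + 3 + 9 + 13 = 46 ≤ 46, value 9 + 15 + 2 + 11 + 18 = 55.
crate D + crate C + crate E + crate G + crate F: weight 7 + 3 + 9 + 13 + 12 = 44 ≤ 46, value 15 + 2 + 11 + 18 + 10 = 56.
crate D + crate E + crate G + crate B: weight 7 + 9 + 13 + 15 = 44 ≤ 46, value 15 + 11 + 18 + 14 = 58.
Best is crate D, crate E, crate G, and crate B with total value 58.

58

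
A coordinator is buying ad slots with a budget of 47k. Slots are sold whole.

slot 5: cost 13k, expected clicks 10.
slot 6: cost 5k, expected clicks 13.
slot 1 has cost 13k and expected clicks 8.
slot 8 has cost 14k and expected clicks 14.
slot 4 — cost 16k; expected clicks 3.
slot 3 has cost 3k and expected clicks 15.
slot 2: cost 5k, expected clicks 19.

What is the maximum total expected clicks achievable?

71

Treat it as a binary knapsack problem.
Take slot 5, slot 6, slot 8, slot 3, and slot 2: cost 13 + 5 + 14 + 3 + 5 = 40 ≤ 47, expected clicks 10 + 13 + 14 + 15 + 19 = 71.
No other feasible combination does better.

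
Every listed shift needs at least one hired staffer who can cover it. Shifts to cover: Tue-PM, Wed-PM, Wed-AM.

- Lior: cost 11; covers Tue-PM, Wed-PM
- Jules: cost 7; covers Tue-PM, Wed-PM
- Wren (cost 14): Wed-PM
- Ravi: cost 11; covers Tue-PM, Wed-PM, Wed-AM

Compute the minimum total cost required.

11

The greedy cost-per-new-shift heuristic would pick Jules and Ravi for 18, but a cheaper cover exists.
Ravi alone covers Tue-PM, Wed-PM, Wed-AM — every shift.
Total cost: 11.
No cover costs less than 11.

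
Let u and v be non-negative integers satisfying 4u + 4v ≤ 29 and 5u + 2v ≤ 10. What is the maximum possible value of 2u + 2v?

(u,v)=(0,5): 4·0+4·5=20≤29, 5·0+2·5=10≤10, objective 10.
(u,v)=(0,4): 4·0+4·4=16≤29, 5·0+2·4=8≤10, objective 8.
No feasible integer point exceeds 10.

10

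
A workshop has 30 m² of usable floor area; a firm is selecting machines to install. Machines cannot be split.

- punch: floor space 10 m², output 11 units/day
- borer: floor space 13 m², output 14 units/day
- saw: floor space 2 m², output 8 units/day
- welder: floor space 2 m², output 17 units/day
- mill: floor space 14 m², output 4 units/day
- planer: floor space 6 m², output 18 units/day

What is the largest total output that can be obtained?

Allowing fractional choices, the relaxed optimum would be about 64.8, but machines are indivisible.
punch + borer + saw + welder: floor space 10 + 13 + 2 + 2 = 27 ≤ 30, output 11 + 14 + 8 + 17 = 50.
borer + saw + welder + planer: floor space 13 + 2 + 2 + 6 = 23 ≤ 30, output 14 + 8 + 17 + 18 = 57.
punch + saw + welder + planer: floor space 10 + 2 + 2 + 6 = 20 ≤ 30, output 11 + 8 + 17 + 18 = 54.
Best is borer, saw, welder, and planer with total output 57.

57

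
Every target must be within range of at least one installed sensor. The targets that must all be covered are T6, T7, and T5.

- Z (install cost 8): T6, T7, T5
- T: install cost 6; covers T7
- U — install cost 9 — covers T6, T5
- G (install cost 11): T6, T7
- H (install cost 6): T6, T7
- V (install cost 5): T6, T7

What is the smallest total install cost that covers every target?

8

The greedy cost-per-new-target heuristic would pick V and Z for 13, but a cheaper cover exists.
Z alone covers T6, T7, T5 — every target.
Total install cost: 8.
No cover costs less than 8.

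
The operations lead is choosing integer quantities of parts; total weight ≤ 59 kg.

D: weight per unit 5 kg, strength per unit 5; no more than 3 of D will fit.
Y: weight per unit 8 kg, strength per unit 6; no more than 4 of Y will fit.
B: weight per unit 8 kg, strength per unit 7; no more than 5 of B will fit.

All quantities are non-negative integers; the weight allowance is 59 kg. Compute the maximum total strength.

2×D, 1×Y, and 5×B: weight 58 ≤ 59, strength 2·5 + 1·6 + 5·7 = 51.
2×D, 2×Y, and 4×B: weight 58 ≤ 59, strength 2·5 + 2·6 + 4·7 = 50.
Best is 51.

51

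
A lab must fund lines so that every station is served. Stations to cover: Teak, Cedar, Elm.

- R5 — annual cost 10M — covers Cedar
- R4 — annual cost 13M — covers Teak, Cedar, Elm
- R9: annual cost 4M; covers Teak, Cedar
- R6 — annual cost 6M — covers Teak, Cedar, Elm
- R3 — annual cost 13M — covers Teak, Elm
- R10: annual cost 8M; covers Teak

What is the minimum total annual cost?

6

The greedy cost-per-new-station heuristic would pick R9 and R6 for 10, but a cheaper cover exists.
R6 alone covers Teak, Cedar, Elm — every station.
Total annual cost: 6.
No cover costs less than 6.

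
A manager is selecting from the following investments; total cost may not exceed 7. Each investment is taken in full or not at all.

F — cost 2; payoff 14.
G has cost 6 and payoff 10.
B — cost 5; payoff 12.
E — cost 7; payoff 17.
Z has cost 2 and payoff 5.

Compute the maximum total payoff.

26

This is a 0-1 knapsack instance.
F + Z: cost 2 + 2 = 4 ≤ 7, payoff 14 + 5 = 19.
E: cost 7 ≤ 7, payoff 17.
F + B: cost 2 + 5 = 7 ≤ 7, payoff 14 + 12 = 26.
Best is F and B with total payoff 26.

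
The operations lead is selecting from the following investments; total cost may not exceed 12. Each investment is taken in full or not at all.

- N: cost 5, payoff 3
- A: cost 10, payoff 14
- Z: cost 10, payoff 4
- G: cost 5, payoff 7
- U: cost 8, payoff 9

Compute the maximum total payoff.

14

A: cost 10 ≤ 12, payoff 14.
U: cost 8 ≤ 12, payoff 9.
N + G: cost 5 + 5 = 10 ≤ 12, payoff 3 + 7 = 10.
Best is A with total payoff 14.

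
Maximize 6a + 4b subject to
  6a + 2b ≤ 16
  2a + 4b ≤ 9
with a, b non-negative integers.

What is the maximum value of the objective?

The continuous relaxation peaks at (2.3, 1.1) with value 18.20; rounding to a feasible lattice point costs some objective.
(a,b)=(2,1): 6·2+2·1=14≤16, 2·2+4·1=8≤9, objective 16.
(a,b)=(2,0): 6·2+2·0=12≤16, 2·2+4·0=4≤9, objective 12.
(a,b)=(1,1): 6·1+2·1=8≤16, 2·1+4·1=6≤9, objective 10.
The best lattice point is (2,1), giving 16.

16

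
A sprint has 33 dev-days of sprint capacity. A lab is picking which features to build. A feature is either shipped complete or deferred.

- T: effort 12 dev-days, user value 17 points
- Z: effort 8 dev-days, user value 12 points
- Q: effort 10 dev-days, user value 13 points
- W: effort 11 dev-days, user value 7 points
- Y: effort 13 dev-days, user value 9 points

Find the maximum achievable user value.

42

T + Z + Y: effort 12 + 8 + 13 = 33 ≤ 33, user value 17 + 12 + 9 = 38.
T + Z + Q: effort 12 + 8 + 10 = 30 ≤ 33, user value 17 + 12 + 13 = 42.
Best is T, Z, and Q with total user value 42.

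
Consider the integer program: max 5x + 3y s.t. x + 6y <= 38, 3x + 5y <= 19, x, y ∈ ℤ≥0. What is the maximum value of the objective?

30

(x,y)=(6,0): 1·6+6·0=6≤38, 3·6+5·0=18≤19, objective 30.
(x,y)=(5,0): 1·5+6·0=5≤38, 3·5+5·0=15≤19, objective 25.
The best lattice point is (6,0), giving 30.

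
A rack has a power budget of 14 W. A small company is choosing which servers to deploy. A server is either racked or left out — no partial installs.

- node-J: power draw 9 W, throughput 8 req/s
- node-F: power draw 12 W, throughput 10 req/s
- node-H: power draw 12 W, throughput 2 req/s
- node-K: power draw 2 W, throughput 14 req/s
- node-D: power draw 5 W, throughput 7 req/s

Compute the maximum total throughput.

24

Take node-F and node-K: power draw 12 + 2 = 14 ≤ 14, throughput 10 + 14 = 24.
No other feasible combination does better.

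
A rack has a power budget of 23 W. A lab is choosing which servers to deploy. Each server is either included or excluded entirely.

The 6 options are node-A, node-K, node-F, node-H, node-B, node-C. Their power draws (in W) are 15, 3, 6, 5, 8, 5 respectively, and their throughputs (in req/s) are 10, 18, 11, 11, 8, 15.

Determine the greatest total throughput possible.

55

Allowing fractional choices, the relaxed optimum would be about 59.0, but servers are indivisible.
node-K + node-F + node-H + node-C: power draw 3 + 6 + 5 + 5 = 19 ≤ 23, throughput 18 + 11 + 11 + 15 = 55.
node-K + node-F + node-B + node-C: power draw 3 + 6 + 8 + 5 = 22 ≤ 23, throughput 18 + 11 + 8 + 15 = 52.
node-K + node-H + node-B + node-C: power draw 3 + 5 + 8 + 5 = 21 ≤ 23, throughput 18 + 11 + 8 + 15 = 52.
Best is node-K, node-F, node-H, and node-C with total throughput 55.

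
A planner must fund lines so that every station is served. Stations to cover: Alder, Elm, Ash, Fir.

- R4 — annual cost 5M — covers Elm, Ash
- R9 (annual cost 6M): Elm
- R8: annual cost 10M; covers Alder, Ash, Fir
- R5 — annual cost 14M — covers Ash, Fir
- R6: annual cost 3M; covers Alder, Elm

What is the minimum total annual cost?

Choose R8 and R6: together they cover Alder, Elm, Ash, Fir — every station.
Total annual cost: 10 + 3 = 13.

13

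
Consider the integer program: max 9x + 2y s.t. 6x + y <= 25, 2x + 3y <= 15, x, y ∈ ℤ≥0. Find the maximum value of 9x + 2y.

38

Relaxing integrality, the LP optimum is 38.75 at (x,y) = (3.75, 2.5), which is not an integer point.
(x,y)=(4,1): 6·4+1·1=25≤25, 2·4+3·1=11≤15, objective 38.
(x,y)=(4,0): 6·4+1·0=24≤25, 2·4+3·0=8≤15, objective 36.
Maximum is 38 at (x,y)=(4,1).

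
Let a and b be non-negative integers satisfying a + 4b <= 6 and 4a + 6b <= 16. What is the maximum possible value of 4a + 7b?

16

Relaxing integrality, the LP optimum is 16.80 at (a,b) = (2.8, 0.8), which is not an integer point.
(a,b)=(4,0): 1·4+4·0=4≤6, 4·4+6·0=16≤16, objective 16.
(a,b)=(2,1): 1·2+4·1=6≤6, 4·2+6·1=14≤16, objective 15.
(a,b)=(3,0): 1·3+4·0=3≤6, 4·3+6·0=12≤16, objective 12.
(a,b)=(1,1): 1·1+4·1=5≤6, 4·1+6·1=10≤16, objective 11.
No feasible integer point exceeds 16.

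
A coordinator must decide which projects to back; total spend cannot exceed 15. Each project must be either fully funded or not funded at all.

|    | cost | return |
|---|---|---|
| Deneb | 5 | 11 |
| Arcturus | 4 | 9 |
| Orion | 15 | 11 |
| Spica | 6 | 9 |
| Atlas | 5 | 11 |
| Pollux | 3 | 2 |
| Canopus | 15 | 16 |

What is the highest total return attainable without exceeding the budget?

31

Allowing fractional choices, the relaxed optimum would be about 32.5, but projects are indivisible.
Deneb + Arcturus + Spica: cost 5 + 4 + 6 = 15 ≤ 15, return 11 + 9 + 9 = 29.
Deneb + Arcturus + Atlas: cost 5 + 4 + 5 = 14 ≤ 15, return 11 + 9 + 11 = 31.
Arcturus + Spica + Atlas: cost 4 + 6 + 5 = 15 ≤ 15, return 9 + 9 + 11 = 29.
Best is Deneb, Arcturus, and Atlas with total return 31.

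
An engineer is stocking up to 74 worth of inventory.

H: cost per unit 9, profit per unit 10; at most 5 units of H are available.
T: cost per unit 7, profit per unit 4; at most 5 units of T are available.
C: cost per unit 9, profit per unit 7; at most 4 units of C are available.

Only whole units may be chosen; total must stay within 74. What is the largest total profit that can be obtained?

This is a bounded integer knapsack.
Take 5×H and 3×C: cost 72 ≤ 74, profit 5·10 + 3·7 = 71.
H has the best ratio (10/9) and is taken to its limit of 5; remaining capacity is filled optimally with the others.

71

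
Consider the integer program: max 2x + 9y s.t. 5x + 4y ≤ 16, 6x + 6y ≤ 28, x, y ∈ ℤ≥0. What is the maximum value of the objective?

36

(x,y)=(0,4): 5·0+4·4=16≤16, 6·0+6·4=24≤28, objective 36.
(x,y)=(0,3): 5·0+4·3=12≤16, 6·0+6·3=18≤28, objective 27.
The best lattice point is (0,4), giving 36.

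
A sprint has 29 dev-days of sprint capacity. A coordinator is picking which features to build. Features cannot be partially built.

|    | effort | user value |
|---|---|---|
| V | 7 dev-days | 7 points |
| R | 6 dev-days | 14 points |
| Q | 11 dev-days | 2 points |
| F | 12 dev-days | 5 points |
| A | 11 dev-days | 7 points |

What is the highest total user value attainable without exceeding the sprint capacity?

28

This is an integer program with binary decision variables.
Take V, R, and A: effort 7 + 6 + 11 = 24 ≤ 29, user value 7 + 14 + 7 = 28.
No other feasible combination does better.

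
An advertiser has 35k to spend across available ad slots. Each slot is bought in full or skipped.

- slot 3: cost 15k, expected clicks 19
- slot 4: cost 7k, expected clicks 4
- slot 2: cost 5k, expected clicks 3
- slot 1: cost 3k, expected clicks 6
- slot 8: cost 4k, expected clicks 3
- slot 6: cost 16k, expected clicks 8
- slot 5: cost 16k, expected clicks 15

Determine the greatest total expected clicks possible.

Allowing fractional choices, the relaxed optimum would be about 40.8, but ad slots are indivisible.
slot 3 + slot 8 + slot 5: cost 15 + 4 + 16 = 35 ≤ 35, expected clicks 19 + 3 + 15 = 37.
slot 3 + slot 4 + slot 2 + slot 1 + slot 8: cost 15 + 7 + 5 + 3 + 4 = 34 ≤ 35, expected clicks 19 + 4 + 3 + 6 + 3 = 35.
slot 3 + slot 1 + slot 5: cost 15 + 3 + 16 = 34 ≤ 35, expected clicks 19 + 6 + 15 = 40.
Best is slot 3, slot 1, and slot 5 with total expected clicks 40.

40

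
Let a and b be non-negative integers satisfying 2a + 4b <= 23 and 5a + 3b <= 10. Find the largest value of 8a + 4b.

16

(a,b)=(2,0): 2·2+4·0=4≤23, 5·2+3·0=10≤10, objective 16.
(a,b)=(1,1): 2·1+4·1=6≤23, 5·1+3·1=8≤10, objective 12.
(a,b)=(1,0): 2·1+4·0=2≤23, 5·1+3·0=5≤10, objective 8.
Maximum is 16 at (a,b)=(2,0).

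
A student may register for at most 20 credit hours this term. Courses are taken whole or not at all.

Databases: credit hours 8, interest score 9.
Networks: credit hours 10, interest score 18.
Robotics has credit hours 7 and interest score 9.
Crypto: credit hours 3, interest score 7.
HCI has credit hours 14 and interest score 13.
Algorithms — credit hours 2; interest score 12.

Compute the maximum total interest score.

39

Treat it as a binary knapsack problem.
Take Networks, Robotics, and Algorithms: credit hours 10 + 7 + 2 = 19 ≤ 20, interest score 18 + 9 + 12 = 39.
No feasible combination exceeds this.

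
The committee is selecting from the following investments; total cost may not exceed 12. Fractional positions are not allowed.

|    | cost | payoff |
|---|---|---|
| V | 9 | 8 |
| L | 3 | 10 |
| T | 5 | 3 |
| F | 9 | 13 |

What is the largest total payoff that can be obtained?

23

This is a 0-1 knapsack instance.
L + F: cost 3 + 9 = 12 ≤ 12, payoff 10 + 13 = 23.
V + L: cost 9 + 3 = 12 ≤ 12, payoff 8 + 10 = 18.
Best is L and F with total payoff 23.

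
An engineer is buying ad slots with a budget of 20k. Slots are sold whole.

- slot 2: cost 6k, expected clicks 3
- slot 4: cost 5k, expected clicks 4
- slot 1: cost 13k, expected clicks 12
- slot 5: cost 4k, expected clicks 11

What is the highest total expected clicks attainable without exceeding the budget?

slot 4 + slot 1: cost 5 + 13 = 18 ≤ 20, expected clicks 4 + 12 = 16.
slot 2 + slot 4 + slot 5: cost 6 + 5 + 4 = 15 ≤ 20, expected clicks 3 + 4 + 11 = 18.
slot 1 + slot 5: cost 13 + 4 = 17 ≤ 20, expected clicks 12 + 11 = 23.
Best is slot 1 and slot 5 with total expected clicks 23.

23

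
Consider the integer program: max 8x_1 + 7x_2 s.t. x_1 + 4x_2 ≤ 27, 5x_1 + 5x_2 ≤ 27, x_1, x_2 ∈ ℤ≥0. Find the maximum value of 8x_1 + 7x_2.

(x_1,x_2)=(5,0): 1·5+4·0=5≤27, 5·5+5·0=25≤27, objective 40.
(x_1,x_2)=(4,1): 1·4+4·1=8≤27, 5·4+5·1=25≤27, objective 39.
(x_1,x_2)=(4,0): 1·4+4·0=4≤27, 5·4+5·0=20≤27, objective 32.
Maximum is 40 at (x_1,x_2)=(5,0).

40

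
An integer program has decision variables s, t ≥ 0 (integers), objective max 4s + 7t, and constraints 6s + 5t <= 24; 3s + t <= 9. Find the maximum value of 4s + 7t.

(s,t)=(0,4): 6·0+5·4=20≤24, 3·0+1·4=4≤9, objective 28.
(s,t)=(1,3): 6·1+5·3=21≤24, 3·1+1·3=6≤9, objective 25.
(s,t)=(0,3): 6·0+5·3=15≤24, 3·0+1·3=3≤9, objective 21.
Maximum is 28 at (s,t)=(0,4).

28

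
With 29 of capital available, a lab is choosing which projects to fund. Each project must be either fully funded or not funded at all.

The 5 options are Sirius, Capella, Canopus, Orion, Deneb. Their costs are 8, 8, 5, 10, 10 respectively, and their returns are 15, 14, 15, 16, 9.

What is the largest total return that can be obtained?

This is an integer program with binary decision variables.
Allowing fractional choices, the relaxed optimum would be about 56.8, but projects are indivisible.
Capella + Canopus + Orion: cost 8 + 5 + 10 = 23 ≤ 29, return 14 + 15 + 16 = 45.
Sirius + Canopus + Orion: cost 8 + 5 + 10 = 23 ≤ 29, return 15 + 15 + 16 = 46.
Best is Sirius, Canopus, and Orion with total return 46.

46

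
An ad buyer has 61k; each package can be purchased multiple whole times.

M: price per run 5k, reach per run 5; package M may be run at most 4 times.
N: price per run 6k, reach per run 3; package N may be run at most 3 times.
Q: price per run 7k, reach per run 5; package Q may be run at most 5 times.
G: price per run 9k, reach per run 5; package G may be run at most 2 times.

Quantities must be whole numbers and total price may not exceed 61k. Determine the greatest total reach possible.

48

M has the best ratio (5/5); taking only M gives at most 4×5 = 20 (stopped by the supply cap of 4).
Mixing does better — 4×M, 1×N, and 5×Q: price 61 ≤ 61, reach 4·5 + 1·3 + 5·5 = 48.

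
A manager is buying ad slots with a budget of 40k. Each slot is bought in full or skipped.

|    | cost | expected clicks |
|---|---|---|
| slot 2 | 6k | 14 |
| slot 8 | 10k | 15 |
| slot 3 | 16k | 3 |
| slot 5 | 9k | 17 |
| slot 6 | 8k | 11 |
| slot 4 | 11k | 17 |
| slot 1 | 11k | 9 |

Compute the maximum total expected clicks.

This is a 0-1 knapsack instance.
Take slot 2, slot 8, slot 5, and slot 4: cost 6 + 10 + 9 + 11 = 36 ≤ 40, expected clicks 14 + 15 + 17 + 17 = 63.
No other feasible combination does better.

63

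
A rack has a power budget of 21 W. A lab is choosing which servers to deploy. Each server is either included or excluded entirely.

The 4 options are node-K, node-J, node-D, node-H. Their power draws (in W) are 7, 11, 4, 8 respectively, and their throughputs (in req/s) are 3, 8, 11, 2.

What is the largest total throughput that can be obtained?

Take node-J and node-D: power draw 11 + 4 = 15 ≤ 21, throughput 8 + 11 = 19.
No other feasible combination does better.

19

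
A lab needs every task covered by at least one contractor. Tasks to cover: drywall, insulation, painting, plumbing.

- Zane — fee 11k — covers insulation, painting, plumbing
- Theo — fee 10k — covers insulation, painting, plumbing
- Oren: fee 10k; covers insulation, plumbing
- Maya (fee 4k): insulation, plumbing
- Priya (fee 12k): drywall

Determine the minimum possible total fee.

22

This is a weighted set-cover instance.
Choose Theo and Priya: together they cover drywall, insulation, painting, plumbing — every task.
Total fee: 10 + 12 = 22.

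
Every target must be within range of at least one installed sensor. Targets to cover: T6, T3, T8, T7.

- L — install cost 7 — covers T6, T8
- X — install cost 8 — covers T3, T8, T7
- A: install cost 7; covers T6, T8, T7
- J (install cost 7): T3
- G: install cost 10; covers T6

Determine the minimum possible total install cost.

Choose A and J: together they cover T6, T3, T8, T7 — every target.
Total install cost: 7 + 7 = 14.
No cover costs less than 14.

14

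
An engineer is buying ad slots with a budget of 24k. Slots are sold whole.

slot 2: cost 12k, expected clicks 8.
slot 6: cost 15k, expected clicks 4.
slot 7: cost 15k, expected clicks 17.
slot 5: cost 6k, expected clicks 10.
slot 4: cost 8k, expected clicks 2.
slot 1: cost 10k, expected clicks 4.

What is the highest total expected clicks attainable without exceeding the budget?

Take slot 7 and slot 5: cost 15 + 6 = 21 ≤ 24, expected clicks 17 + 10 = 27.
No other feasible combination does better.

27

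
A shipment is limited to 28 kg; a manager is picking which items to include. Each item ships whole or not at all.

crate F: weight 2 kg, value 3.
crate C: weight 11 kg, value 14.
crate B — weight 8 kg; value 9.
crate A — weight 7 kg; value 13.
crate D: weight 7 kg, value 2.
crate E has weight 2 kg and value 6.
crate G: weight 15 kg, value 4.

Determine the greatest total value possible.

42

Allowing fractional choices, the relaxed optimum would be about 42.8, but items are indivisible.
crate C + crate B + crate A + crate E: weight 11 + 8 + 7 + 2 = 28 ≤ 28, value 14 + 9 + 13 + 6 = 42.
crate F + crate C + crate B + crate A: weight 2 + 11 + 8 + 7 = 28 ≤ 28, value 3 + 14 + 9 + 13 = 39.
crate F + crate C + crate A + crate E: weight 2 + 11 + 7 + 2 = 22 ≤ 28, value 3 + 14 + 13 + 6 = 36.
Best is crate C, crate B, crate A, and crate E with total value 42.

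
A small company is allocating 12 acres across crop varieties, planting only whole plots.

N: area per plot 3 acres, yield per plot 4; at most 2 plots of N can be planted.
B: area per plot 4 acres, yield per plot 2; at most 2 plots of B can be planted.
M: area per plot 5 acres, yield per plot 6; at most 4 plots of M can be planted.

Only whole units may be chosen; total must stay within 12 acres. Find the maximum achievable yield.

This is a bounded integer knapsack.
N has the best ratio (4/3); taking only N gives at most 2×4 = 8 (stopped by the supply cap of 2).
Mixing does better — 2×N and 1×M: area 11 ≤ 12, yield 2·4 + 1·6 = 14.

14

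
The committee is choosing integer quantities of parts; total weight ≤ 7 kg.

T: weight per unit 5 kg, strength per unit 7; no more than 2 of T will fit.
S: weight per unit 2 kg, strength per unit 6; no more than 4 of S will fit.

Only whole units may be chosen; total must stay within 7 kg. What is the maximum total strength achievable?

18

S has the best ratio (6/2); taking only S gives at most 3×6 = 18 (stopped by the weight limit).
Optimal: 3×S: weight 6 ≤ 7, strength 3·6 = 18.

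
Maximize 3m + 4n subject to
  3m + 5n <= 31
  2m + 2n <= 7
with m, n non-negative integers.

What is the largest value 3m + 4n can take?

Relaxing integrality, the LP optimum is 14.00 at (m,n) = (0, 3.5), which is not an integer point.
(m,n)=(0,3): 3·0+5·3=15≤31, 2·0+2·3=6≤7, objective 12.
(m,n)=(1,2): 3·1+5·2=13≤31, 2·1+2·2=6≤7, objective 11.
Maximum is 12 at (m,n)=(0,3).

12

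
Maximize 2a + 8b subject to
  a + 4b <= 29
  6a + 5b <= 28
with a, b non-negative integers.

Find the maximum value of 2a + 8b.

Relaxing integrality, the LP optimum is 44.80 at (a,b) = (0, 5.6), which is not an integer point.
(a,b)=(0,5): 1·0+4·5=20≤29, 6·0+5·5=25≤28, objective 40.
(a,b)=(1,4): 1·1+4·4=17≤29, 6·1+5·4=26≤28, objective 34.
(a,b)=(0,4): 1·0+4·4=16≤29, 6·0+5·4=20≤28, objective 32.
No feasible integer point exceeds 40.

40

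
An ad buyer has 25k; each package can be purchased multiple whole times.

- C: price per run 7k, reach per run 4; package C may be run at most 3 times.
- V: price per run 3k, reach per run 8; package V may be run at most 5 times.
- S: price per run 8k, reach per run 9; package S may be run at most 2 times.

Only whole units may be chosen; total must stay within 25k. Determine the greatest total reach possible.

49

This is a bounded integer knapsack.
5×V and 1×S: price 23 ≤ 25, reach 5·8 + 1·9 = 49.
1×C and 5×V: price 22 ≤ 25, reach 1·4 + 5·8 = 44.
Best is 49.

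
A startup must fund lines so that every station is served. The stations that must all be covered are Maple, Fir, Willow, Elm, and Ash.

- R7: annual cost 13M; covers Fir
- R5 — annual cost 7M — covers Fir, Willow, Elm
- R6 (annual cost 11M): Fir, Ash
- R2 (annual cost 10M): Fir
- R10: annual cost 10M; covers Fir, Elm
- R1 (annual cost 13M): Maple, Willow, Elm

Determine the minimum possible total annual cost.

24

This is an integer covering problem.
Choose R6 and R1: together they cover Maple, Fir, Willow, Elm, Ash — every station.
Total annual cost: 11 + 13 = 24.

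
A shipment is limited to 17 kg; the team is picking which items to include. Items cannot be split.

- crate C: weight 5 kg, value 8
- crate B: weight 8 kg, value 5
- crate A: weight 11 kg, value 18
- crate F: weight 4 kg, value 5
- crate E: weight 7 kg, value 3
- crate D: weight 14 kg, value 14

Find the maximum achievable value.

26

Allowing fractional choices, the relaxed optimum would be about 27.2, but items are indivisible.
crate A + crate F: weight 11 + 4 = 15 ≤ 17, value 18 + 5 = 23.
crate C + crate A: weight 5 + 11 = 16 ≤ 17, value 8 + 18 = 26.
crate A: weight 11 ≤ 17, value 18.
Best is crate C and crate A with total value 26.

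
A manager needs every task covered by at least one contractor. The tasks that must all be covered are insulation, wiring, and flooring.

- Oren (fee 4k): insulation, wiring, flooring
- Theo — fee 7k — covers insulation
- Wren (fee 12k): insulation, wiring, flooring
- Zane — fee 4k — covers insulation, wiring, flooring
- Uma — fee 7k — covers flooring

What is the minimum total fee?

Oren alone covers insulation, wiring, flooring — every task.
Total fee: 4.
No cover costs less than 4.

4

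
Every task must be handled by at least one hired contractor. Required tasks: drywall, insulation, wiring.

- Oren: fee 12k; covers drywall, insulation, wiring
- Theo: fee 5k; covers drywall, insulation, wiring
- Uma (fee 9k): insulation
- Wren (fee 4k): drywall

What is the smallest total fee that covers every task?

5

This is an integer covering problem.
Theo alone covers drywall, insulation, wiring — every task.
Total fee: 5.
No cover costs less than 5.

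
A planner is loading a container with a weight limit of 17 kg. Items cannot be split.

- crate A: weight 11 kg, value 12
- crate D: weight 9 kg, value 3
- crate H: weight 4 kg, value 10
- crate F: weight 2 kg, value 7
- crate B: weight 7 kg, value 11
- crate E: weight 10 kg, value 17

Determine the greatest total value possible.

34

This is an integer program with binary decision variables.
Take crate H, crate F, and crate E: weight 4 + 2 + 10 = 16 ≤ 17, value 10 + 7 + 17 = 34.
No other feasible combination does better.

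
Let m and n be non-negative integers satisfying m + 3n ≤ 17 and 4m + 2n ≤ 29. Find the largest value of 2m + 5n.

30

Relaxing integrality, the LP optimum is 30.10 at (m,n) = (5.3, 3.9), which is not an integer point.
(m,n)=(5,4): 1·5+3·4=17≤17, 4·5+2·4=28≤29, objective 30.
(m,n)=(4,4): 1·4+3·4=16≤17, 4·4+2·4=24≤29, objective 28.
(m,n)=(5,3): 1·5+3·3=14≤17, 4·5+2·3=26≤29, objective 25.
The best lattice point is (5,4), giving 30.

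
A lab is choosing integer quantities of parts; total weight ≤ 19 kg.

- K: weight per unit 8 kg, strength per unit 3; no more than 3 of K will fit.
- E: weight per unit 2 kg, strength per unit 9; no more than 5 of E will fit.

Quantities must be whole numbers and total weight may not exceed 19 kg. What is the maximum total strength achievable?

Take 1×K and 5×E: weight 18 ≤ 19, strength 1·3 + 5·9 = 48.
E has the best ratio (9/2) and is taken to its limit of 5; remaining capacity is filled optimally with the others.

48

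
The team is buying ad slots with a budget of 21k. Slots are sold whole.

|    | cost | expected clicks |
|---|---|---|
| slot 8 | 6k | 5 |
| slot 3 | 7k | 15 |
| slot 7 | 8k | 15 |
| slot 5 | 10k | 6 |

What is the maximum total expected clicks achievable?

35

This is a 0-1 knapsack instance.
Take slot 8, slot 3, and slot 7: cost 6 + 7 + 8 = 21 ≤ 21, expected clicks 5 + 15 + 15 = 35.
No other feasible combination does better.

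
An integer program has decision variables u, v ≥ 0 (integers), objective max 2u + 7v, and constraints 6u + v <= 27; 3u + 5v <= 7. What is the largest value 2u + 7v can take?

Relaxing integrality, the LP optimum is 9.80 at (u,v) = (0, 1.4), which is not an integer point.
(u,v)=(0,1): 6·0+1·1=1≤27, 3·0+5·1=5≤7, objective 7.
(u,v)=(1,0): 6·1+1·0=6≤27, 3·1+5·0=3≤7, objective 2.
(u,v)=(0,0): 6·0+1·0=0≤27, 3·0+5·0=0≤7, objective 0.
No feasible integer point exceeds 7.

7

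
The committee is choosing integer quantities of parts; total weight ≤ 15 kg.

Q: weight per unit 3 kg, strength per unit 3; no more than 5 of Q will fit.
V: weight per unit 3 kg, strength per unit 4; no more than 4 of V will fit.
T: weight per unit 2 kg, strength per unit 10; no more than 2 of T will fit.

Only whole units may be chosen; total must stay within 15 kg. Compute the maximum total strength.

32

3×V and 2×T: weight 13 ≤ 15, strength 3·4 + 2·10 = 32.
1×Q, 2×V, and 2×T: weight 13 ≤ 15, strength 1·3 + 2·4 + 2·10 = 31.
Best is 32.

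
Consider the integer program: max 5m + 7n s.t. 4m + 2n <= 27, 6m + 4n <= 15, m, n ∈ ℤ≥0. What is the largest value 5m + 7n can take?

21

The continuous relaxation peaks at (0, 3.75) with value 26.25; rounding to a feasible lattice point costs some objective.
(m,n)=(0,3): 4·0+2·3=6≤27, 6·0+4·3=12≤15, objective 21.
(m,n)=(1,2): 4·1+2·2=8≤27, 6·1+4·2=14≤15, objective 19.
(m,n)=(0,2): 4·0+2·2=4≤27, 6·0+4·2=8≤15, objective 14.
Maximum is 21 at (m,n)=(0,3).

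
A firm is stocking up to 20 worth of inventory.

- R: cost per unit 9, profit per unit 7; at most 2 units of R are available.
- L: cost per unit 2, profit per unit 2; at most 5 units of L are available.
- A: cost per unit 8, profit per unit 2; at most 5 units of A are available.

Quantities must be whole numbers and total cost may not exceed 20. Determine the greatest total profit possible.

L has the best ratio (2/2); taking only L gives at most 5×2 = 10 (stopped by the supply cap of 5).
Mixing does better — 1×R and 5×L: cost 19 ≤ 20, profit 1·7 + 5·2 = 17.

17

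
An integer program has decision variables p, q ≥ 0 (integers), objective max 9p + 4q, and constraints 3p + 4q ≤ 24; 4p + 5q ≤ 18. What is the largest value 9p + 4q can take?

The continuous relaxation peaks at (4.5, 0) with value 40.50; rounding to a feasible lattice point costs some objective.
(p,q)=(4,0) is feasible, giving 36.
(p,q)=(3,1) is feasible, giving 31.
Maximum is 36 at (p,q)=(4,0).

36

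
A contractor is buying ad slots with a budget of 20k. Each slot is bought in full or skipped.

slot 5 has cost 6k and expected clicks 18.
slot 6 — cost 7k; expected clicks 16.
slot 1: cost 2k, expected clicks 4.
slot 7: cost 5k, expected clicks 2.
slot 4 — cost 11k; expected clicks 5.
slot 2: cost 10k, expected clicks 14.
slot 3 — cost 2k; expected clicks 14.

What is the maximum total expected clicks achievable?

52

Treat it as a binary knapsack problem.
Take slot 5, slot 6, slot 1, and slot 3: cost 6 + 7 + 2 + 2 = 17 ≤ 20, expected clicks 18 + 16 + 4 + 14 = 52.
No other feasible combination does better.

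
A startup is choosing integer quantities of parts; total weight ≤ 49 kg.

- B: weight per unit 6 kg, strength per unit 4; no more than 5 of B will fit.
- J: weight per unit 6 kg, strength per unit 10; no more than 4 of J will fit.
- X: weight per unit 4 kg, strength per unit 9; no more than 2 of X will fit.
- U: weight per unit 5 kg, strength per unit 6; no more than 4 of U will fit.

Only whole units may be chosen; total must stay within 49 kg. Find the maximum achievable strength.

X has the best ratio (9/4); taking only X gives at most 2×9 = 18 (stopped by the supply cap of 2).
Mixing does better — 4×J, 2×X, and 3×U: weight 47 ≤ 49, strength 4·10 + 2·9 + 3·6 = 76.

76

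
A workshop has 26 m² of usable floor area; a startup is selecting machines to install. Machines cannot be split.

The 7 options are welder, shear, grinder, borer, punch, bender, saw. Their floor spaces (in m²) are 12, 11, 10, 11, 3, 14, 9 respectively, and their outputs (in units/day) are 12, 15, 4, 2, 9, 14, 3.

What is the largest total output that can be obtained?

36

Treat it as a binary knapsack problem.
welder + shear + punch: floor space 12 + 11 + 3 = 26 ≤ 26, output 12 + 15 + 9 = 36.
shear + bender: floor space 11 + 14 = 25 ≤ 26, output 15 + 14 = 29.
Best is welder, shear, and punch with total output 36.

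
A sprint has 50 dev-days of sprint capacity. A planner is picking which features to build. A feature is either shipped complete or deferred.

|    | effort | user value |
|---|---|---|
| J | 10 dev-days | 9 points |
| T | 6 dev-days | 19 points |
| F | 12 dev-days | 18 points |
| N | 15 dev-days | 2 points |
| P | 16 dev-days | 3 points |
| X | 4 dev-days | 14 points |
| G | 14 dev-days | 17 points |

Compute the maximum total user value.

Take J, T, F, X, and G: effort 10 + 6 + 12 + 4 + 14 = 46 ≤ 50, user value 9 + 19 + 18 + 14 + 17 = 77.
No other feasible combination does better.

77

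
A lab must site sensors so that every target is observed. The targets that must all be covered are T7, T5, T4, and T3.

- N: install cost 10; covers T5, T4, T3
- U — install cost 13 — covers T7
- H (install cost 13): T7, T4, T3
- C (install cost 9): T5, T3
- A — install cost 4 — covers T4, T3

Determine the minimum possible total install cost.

The greedy cost-per-new-target heuristic would pick A, C, and U for 26, but a cheaper cover exists.
Choose H and C: together they cover T7, T5, T4, T3 — every target.
Total install cost: 13 + 9 = 22.
No cover costs less than 22.

22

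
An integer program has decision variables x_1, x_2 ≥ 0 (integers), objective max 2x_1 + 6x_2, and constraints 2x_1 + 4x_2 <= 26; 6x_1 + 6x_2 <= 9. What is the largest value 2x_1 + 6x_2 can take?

6

The continuous relaxation peaks at (0, 1.5) with value 9.00; rounding to a feasible lattice point costs some objective.
(x_1,x_2)=(0,1): 2·0+4·1=4≤26, 6·0+6·1=6≤9, objective 6.
(x_1,x_2)=(1,0): 2·1+4·0=2≤26, 6·1+6·0=6≤9, objective 2.
No feasible integer point exceeds 6.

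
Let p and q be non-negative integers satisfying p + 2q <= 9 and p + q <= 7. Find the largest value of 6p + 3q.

42

(p,q)=(7,0): 1·7+2·0=7≤9, 1·7+1·0=7≤7, objective 42.
(p,q)=(6,1): 1·6+2·1=8≤9, 1·6+1·1=7≤7, objective 39.
Maximum is 42 at (p,q)=(7,0).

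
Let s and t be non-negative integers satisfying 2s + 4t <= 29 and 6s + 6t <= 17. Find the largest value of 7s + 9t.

18

(s,t)=(0,2): 2·0+4·2=8≤29, 6·0+6·2=12≤17, objective 18.
(s,t)=(1,1): 2·1+4·1=6≤29, 6·1+6·1=12≤17, objective 16.
(s,t)=(0,1): 2·0+4·1=4≤29, 6·0+6·1=6≤17, objective 9.
Maximum is 18 at (s,t)=(0,2).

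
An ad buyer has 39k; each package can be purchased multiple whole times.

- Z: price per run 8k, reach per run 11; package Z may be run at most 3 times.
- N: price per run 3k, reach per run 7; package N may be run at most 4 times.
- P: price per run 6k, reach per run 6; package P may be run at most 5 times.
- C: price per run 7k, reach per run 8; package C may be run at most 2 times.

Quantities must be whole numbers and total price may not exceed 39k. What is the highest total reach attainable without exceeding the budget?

61

N has the best ratio (7/3); taking only N gives at most 4×7 = 28 (stopped by the supply cap of 4).
Mixing does better — 3×Z and 4×N: price 36 ≤ 39, reach 3·11 + 4·7 = 61.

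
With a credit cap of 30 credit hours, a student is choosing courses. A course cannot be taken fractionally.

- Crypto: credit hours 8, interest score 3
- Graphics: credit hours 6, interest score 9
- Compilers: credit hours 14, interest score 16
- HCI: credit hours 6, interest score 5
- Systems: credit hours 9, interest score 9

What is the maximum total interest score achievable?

34

Graphics + Compilers + Systems: credit hours 6 + 14 + 9 = 29 ≤ 30, interest score 9 + 16 + 9 = 34.
Graphics + Compilers + HCI: credit hours 6 + 14 + 6 = 26 ≤ 30, interest score 9 + 16 + 5 = 30.
Best is Graphics, Compilers, and Systems with total interest score 34.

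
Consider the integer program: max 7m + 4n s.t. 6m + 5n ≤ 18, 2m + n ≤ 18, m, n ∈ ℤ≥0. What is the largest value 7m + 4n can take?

21

(m,n)=(3,0): 6·3+5·0=18≤18, 2·3+1·0=6≤18, objective 21.
(m,n)=(2,1): 6·2+5·1=17≤18, 2·2+1·1=5≤18, objective 18.
(m,n)=(2,0): 6·2+5·0=12≤18, 2·2+1·0=4≤18, objective 14.
Maximum is 21 at (m,n)=(3,0).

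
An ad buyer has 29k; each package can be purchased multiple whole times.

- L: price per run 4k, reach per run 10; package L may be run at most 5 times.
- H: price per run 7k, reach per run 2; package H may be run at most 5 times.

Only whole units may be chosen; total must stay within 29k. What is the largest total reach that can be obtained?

52

L has the best ratio (10/4); taking only L gives at most 5×10 = 50 (stopped by the supply cap of 5).
Mixing does better — 5×L and 1×H: price 27 ≤ 29, reach 5·10 + 1·2 = 52.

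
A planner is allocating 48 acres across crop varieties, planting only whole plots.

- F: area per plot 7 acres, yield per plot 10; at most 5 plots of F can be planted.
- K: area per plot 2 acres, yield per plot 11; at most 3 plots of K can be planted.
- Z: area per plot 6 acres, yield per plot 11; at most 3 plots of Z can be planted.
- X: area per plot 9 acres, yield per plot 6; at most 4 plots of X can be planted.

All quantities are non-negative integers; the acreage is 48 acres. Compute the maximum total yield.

96

3×F, 3×K, and 3×Z: area 45 ≤ 48, yield 3·10 + 3·11 + 3·11 = 96.
4×F, 3×K, and 2×Z: area 46 ≤ 48, yield 4·10 + 3·11 + 2·11 = 95.
Best is 96.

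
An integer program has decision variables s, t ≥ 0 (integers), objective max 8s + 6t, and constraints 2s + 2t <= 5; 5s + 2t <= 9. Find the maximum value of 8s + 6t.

14

The continuous relaxation peaks at (1.33, 1.17) with value 17.67; rounding to a feasible lattice point costs some objective.
(s,t)=(1,1): 2·1+2·1=4≤5, 5·1+2·1=7≤9, objective 14.
(s,t)=(0,2): 2·0+2·2=4≤5, 5·0+2·2=4≤9, objective 12.
(s,t)=(1,0): 2·1+2·0=2≤5, 5·1+2·0=5≤9, objective 8.
No feasible integer point exceeds 14.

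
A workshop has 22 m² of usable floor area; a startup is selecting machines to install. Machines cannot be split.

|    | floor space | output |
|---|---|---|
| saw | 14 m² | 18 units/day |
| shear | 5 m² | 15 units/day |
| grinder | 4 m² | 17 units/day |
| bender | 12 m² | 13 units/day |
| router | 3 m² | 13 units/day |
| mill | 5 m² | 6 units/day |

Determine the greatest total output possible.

shear + grinder + router + mill: floor space 5 + 4 + 3 + 5 = 17 ≤ 22, output 15 + 17 + 13 + 6 = 51.
saw + grinder + router: floor space 14 + 4 + 3 = 21 ≤ 22, output 18 + 17 + 13 = 48.
saw + shear + router: floor space 14 + 5 + 3 = 22 ≤ 22, output 18 + 15 + 13 = 46.
Best is shear, grinder, router, and mill with total output 51.

51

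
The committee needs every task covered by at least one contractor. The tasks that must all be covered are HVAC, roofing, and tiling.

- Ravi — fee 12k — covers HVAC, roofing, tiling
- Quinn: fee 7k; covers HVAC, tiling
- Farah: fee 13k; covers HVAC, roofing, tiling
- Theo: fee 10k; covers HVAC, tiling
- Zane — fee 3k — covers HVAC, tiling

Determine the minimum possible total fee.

This is a weighted set-cover instance.
Ravi alone covers HVAC, roofing, tiling — every task.
Total fee: 12.

12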